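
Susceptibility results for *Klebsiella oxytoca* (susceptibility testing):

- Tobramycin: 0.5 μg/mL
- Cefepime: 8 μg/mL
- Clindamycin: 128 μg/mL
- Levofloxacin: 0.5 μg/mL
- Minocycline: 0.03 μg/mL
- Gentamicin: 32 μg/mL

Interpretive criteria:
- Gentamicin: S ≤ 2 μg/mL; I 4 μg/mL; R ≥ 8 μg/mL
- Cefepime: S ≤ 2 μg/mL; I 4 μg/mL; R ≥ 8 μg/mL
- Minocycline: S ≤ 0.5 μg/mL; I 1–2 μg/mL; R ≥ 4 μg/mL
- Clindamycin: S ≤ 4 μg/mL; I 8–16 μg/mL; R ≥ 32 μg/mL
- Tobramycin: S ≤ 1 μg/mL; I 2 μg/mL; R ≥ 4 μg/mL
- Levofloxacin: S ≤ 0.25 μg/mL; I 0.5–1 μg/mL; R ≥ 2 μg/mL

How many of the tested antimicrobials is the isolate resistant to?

Tobramycin (0.5 μg/mL) ≤ 1 μg/mL ⇒ Susceptible
Cefepime 8 μg/mL: ≥ 8 μg/mL ⇒ R
Clindamycin 128 μg/mL: ≥ 32 μg/mL — resistant
Levofloxacin: 0.5 μg/mL is in 0.5–1 μg/mL → intermediate
Minocycline (0.03 μg/mL) ≤ 0.5 μg/mL ⇒ S
Gentamicin: 32 μg/mL is ≥ 8 μg/mL → Resistant
Resistant: 3

3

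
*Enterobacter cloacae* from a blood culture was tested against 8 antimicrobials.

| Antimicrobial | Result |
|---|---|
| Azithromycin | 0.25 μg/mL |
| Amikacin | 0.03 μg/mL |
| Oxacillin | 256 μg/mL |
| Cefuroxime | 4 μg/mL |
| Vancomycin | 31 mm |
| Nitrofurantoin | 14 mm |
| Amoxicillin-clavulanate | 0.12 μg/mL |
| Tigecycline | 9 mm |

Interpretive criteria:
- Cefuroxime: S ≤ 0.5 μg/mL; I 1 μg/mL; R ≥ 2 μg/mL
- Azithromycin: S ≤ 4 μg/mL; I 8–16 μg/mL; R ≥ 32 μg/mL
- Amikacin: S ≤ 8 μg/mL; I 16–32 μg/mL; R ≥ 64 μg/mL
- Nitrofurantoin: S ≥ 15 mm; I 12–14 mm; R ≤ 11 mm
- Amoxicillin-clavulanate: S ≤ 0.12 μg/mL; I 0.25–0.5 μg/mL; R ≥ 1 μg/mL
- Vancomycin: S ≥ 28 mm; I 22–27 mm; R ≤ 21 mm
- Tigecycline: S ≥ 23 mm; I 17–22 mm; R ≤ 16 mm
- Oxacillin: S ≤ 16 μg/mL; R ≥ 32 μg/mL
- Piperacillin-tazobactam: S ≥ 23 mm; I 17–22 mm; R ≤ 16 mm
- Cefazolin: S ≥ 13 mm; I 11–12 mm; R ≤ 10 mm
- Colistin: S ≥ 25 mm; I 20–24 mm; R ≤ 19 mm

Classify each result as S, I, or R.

S, S, R, R, S, I, S, R

Azithromycin: 0.25 μg/mL is ≤ 4 μg/mL → S
Amikacin 0.03 μg/mL: ≤ 8 μg/mL — S
Oxacillin (256 μg/mL) ≥ 32 μg/mL — resistant
Cefuroxime 4 μg/mL: ≥ 2 μg/mL — resistant
Vancomycin (31 mm) ≥ 28 mm — susceptible
Nitrofurantoin: 14 mm is in 12–14 mm — I
Amoxicillin-clavulanate 0.12 μg/mL: ≤ 0.12 μg/mL → susceptible
Tigecycline: 9 mm is ≤ 16 mm → resistant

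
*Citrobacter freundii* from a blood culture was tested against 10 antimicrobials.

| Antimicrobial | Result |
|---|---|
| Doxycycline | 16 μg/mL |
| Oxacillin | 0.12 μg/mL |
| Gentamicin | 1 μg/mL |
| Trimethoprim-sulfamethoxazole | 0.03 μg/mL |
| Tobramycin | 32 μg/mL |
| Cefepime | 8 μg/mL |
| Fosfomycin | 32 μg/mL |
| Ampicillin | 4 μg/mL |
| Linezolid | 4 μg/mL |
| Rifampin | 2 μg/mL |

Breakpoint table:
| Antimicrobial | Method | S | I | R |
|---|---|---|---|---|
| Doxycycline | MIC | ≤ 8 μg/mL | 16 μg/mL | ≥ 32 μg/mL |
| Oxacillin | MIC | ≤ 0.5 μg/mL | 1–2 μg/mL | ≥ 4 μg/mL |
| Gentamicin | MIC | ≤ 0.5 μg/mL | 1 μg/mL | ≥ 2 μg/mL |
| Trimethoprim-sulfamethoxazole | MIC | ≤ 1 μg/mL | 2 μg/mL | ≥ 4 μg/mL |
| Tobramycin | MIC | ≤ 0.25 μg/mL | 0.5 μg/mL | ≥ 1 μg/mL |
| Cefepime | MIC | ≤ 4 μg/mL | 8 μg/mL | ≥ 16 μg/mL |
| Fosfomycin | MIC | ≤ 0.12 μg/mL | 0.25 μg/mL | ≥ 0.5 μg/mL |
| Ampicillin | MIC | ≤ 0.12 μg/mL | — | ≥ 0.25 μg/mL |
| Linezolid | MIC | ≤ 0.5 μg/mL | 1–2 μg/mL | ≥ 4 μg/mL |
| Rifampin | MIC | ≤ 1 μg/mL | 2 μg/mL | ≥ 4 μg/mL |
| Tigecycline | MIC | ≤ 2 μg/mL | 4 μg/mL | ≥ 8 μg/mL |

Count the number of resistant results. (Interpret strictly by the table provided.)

Doxycycline 16 μg/mL: = 16 μg/mL — intermediate
Oxacillin 0.12 μg/mL: ≤ 0.5 μg/mL → Susceptible
Gentamicin (1 μg/mL) = 1 μg/mL — I
Trimethoprim-sulfamethoxazole (0.03 μg/mL) ≤ 1 μg/mL → S
Tobramycin (32 μg/mL) ≥ 1 μg/mL → Resistant
Cefepime (8 μg/mL) = 8 μg/mL ⇒ I
Fosfomycin: 32 μg/mL is ≥ 0.5 μg/mL ⇒ R
Ampicillin (4 μg/mL) ≥ 0.25 μg/mL ⇒ Resistant
Linezolid 4 μg/mL: ≥ 4 μg/mL — Resistant
Rifampin 2 μg/mL: = 2 μg/mL — I
Resistant: 4

4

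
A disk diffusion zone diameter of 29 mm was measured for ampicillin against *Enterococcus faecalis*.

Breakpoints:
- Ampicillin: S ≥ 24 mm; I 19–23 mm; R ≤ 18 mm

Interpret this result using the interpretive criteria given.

Ampicillin 29 mm: ≥ 24 mm — susceptible

S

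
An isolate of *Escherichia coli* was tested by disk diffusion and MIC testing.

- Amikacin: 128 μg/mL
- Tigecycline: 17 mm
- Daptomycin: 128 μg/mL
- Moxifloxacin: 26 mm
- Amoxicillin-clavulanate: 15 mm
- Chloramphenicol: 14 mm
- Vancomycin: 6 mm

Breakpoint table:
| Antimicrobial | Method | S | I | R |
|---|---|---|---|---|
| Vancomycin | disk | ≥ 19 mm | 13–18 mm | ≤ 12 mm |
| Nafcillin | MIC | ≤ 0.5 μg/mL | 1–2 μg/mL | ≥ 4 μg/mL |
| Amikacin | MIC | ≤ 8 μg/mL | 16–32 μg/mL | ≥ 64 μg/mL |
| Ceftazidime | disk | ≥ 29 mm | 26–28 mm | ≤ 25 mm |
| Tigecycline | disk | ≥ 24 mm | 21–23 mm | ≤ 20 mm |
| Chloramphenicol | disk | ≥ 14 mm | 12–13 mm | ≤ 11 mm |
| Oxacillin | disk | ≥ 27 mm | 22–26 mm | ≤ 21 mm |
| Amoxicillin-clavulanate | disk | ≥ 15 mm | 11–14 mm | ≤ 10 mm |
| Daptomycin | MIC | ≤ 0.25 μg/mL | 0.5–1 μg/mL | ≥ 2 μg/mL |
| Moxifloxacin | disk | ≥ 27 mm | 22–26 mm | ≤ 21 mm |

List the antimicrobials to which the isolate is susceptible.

amoxicillin-clavulanate, chloramphenicol

Amikacin 128 μg/mL: ≥ 64 μg/mL ⇒ resistant
Tigecycline 17 mm: ≤ 20 mm → Resistant
Daptomycin 128 μg/mL: ≥ 2 μg/mL → R
Moxifloxacin 26 mm: in 22–26 mm — Intermediate
Amoxicillin-clavulanate: 15 mm is ≥ 15 mm — S
Chloramphenicol (14 mm) ≥ 14 mm ⇒ susceptible
Vancomycin (6 mm) ≤ 12 mm — R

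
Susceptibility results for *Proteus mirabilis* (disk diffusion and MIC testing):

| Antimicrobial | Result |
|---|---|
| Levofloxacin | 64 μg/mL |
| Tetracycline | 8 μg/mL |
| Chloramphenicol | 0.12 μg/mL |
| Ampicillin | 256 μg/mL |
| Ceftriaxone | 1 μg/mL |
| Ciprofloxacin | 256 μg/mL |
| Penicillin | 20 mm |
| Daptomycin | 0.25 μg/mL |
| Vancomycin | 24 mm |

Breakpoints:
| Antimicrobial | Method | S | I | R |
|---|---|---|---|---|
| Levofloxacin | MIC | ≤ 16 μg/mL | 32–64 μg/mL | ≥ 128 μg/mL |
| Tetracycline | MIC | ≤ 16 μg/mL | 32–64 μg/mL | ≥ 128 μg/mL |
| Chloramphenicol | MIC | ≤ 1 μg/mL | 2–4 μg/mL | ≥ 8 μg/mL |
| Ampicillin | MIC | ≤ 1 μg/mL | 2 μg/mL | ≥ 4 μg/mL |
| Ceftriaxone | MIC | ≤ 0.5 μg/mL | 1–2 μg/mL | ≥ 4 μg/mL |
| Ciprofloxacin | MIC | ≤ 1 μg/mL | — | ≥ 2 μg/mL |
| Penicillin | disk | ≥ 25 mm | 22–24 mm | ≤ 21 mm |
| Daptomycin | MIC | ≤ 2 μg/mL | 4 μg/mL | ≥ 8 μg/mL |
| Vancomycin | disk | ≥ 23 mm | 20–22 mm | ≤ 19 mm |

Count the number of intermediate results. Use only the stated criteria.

Levofloxacin (64 μg/mL) in 32–64 μg/mL → Intermediate
Tetracycline: 8 μg/mL is ≤ 16 μg/mL → susceptible
Chloramphenicol 0.12 μg/mL: ≤ 1 μg/mL — S
Ampicillin 256 μg/mL: ≥ 4 μg/mL ⇒ Resistant
Ceftriaxone (1 μg/mL) in 1–2 μg/mL → I
Ciprofloxacin 256 μg/mL: ≥ 2 μg/mL ⇒ Resistant
Penicillin: 20 mm is ≤ 21 mm → Resistant
Daptomycin 0.25 μg/mL: ≤ 2 μg/mL ⇒ S
Vancomycin (24 mm) ≥ 23 mm ⇒ Susceptible
Intermediate: 2

2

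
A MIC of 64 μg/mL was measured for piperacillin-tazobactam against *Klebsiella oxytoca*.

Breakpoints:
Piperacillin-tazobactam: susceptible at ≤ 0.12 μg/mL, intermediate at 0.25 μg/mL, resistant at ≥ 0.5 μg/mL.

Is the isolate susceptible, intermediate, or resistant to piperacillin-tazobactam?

Piperacillin-tazobactam: 64 μg/mL is ≥ 0.5 μg/mL → Resistant

Resistant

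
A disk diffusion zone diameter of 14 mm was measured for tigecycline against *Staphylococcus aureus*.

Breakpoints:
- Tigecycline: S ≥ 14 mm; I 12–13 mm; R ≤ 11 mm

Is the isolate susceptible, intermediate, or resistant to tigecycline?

Tigecycline: 14 mm is ≥ 14 mm → Susceptible

Susceptible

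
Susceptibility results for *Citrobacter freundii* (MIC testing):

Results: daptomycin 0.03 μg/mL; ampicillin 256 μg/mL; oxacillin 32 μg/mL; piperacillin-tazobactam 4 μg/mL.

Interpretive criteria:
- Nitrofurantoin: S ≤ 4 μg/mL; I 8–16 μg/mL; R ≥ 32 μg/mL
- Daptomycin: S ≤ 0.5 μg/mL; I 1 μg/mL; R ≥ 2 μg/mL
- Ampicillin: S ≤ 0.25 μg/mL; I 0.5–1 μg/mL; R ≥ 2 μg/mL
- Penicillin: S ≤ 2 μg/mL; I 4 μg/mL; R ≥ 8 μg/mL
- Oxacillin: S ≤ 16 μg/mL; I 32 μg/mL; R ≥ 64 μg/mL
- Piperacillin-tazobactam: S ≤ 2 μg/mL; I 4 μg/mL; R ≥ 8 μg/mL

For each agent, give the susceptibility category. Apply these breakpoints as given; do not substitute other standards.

S, R, I, I

Daptomycin (0.03 μg/mL) ≤ 0.5 μg/mL — susceptible
Ampicillin: 256 μg/mL is ≥ 2 μg/mL ⇒ R
Oxacillin 32 μg/mL: = 32 μg/mL ⇒ Intermediate
Piperacillin-tazobactam 4 μg/mL: = 4 μg/mL ⇒ intermediate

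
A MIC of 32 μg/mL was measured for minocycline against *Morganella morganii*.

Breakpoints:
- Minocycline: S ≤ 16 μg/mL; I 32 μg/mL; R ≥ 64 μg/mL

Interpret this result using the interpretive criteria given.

Minocycline 32 μg/mL: = 32 μg/mL — intermediate

I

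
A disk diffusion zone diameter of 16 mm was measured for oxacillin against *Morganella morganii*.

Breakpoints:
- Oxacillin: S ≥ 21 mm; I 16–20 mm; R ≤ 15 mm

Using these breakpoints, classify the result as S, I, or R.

Oxacillin 16 mm: in 16–20 mm ⇒ intermediate

Intermediate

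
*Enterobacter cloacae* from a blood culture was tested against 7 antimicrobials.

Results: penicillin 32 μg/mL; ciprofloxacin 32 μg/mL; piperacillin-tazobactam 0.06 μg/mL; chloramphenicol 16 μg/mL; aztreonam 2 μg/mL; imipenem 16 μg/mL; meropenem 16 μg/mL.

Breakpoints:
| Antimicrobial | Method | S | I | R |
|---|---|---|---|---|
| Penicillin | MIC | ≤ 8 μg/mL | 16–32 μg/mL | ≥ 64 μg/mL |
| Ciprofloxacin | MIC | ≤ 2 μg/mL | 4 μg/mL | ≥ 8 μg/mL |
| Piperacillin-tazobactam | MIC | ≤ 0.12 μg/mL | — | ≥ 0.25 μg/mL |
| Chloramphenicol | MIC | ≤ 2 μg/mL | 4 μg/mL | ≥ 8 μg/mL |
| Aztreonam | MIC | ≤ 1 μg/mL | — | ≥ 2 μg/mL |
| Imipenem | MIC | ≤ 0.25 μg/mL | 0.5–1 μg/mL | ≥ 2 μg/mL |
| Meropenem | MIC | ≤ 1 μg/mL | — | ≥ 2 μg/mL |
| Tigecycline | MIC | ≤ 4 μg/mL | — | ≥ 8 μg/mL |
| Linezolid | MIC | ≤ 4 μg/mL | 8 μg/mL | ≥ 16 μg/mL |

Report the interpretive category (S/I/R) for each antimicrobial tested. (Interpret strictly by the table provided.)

I, R, S, R, R, R, R

Penicillin: 32 μg/mL is in 16–32 μg/mL → I
Ciprofloxacin 32 μg/mL: ≥ 8 μg/mL — resistant
Piperacillin-tazobactam (0.06 μg/mL) ≤ 0.12 μg/mL ⇒ S
Chloramphenicol 16 μg/mL: ≥ 8 μg/mL — R
Aztreonam 2 μg/mL: ≥ 2 μg/mL ⇒ R
Imipenem: 16 μg/mL is ≥ 2 μg/mL → Resistant
Meropenem 16 μg/mL: ≥ 2 μg/mL — Resistant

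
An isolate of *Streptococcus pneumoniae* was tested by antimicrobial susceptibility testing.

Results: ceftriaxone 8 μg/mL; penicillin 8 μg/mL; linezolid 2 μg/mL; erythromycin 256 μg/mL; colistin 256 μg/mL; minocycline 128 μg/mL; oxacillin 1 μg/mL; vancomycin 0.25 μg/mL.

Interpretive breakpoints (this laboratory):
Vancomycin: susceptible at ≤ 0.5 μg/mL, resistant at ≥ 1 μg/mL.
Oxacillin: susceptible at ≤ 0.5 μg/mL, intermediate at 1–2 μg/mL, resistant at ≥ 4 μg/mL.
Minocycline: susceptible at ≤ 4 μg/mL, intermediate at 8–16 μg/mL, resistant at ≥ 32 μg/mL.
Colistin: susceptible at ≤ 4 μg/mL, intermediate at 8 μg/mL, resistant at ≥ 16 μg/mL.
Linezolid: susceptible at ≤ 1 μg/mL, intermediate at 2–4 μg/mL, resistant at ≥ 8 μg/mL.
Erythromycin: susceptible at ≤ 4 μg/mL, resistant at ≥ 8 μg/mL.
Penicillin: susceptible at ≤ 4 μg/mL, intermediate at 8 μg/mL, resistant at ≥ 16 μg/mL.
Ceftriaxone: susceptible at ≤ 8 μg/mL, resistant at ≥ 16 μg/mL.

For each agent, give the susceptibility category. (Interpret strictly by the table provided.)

S, I, I, R, R, R, I, S

Ceftriaxone: 8 μg/mL is ≤ 8 μg/mL — Susceptible
Penicillin (8 μg/mL) = 8 μg/mL — Intermediate
Linezolid: 2 μg/mL is in 2–4 μg/mL → I
Erythromycin (256 μg/mL) ≥ 8 μg/mL ⇒ resistant
Colistin (256 μg/mL) ≥ 16 μg/mL — R
Minocycline (128 μg/mL) ≥ 32 μg/mL ⇒ resistant
Oxacillin (1 μg/mL) in 1–2 μg/mL — intermediate
Vancomycin 0.25 μg/mL: ≤ 0.5 μg/mL ⇒ susceptible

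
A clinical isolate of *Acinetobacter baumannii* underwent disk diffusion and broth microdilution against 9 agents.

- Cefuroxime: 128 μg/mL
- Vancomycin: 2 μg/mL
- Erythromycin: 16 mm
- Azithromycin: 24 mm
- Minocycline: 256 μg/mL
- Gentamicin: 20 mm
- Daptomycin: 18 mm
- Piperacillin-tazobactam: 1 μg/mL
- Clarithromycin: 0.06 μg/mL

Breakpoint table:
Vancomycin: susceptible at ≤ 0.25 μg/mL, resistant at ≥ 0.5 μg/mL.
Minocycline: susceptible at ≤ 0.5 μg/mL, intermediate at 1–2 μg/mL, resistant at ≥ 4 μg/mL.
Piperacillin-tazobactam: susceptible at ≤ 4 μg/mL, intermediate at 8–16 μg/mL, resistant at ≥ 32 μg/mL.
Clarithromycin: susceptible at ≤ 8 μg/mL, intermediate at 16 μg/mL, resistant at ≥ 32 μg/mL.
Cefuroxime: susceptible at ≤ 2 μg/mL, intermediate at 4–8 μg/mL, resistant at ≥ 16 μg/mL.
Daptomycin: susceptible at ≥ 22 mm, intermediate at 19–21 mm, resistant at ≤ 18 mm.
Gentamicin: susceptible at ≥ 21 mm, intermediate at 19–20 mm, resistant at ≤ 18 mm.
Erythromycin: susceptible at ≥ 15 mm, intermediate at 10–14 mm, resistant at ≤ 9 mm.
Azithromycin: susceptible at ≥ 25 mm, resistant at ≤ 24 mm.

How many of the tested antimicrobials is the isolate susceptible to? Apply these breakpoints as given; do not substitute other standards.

Cefuroxime 128 μg/mL: ≥ 16 μg/mL → R
Vancomycin 2 μg/mL: ≥ 0.5 μg/mL → R
Erythromycin (16 mm) ≥ 15 mm → susceptible
Azithromycin (24 mm) ≤ 24 mm ⇒ resistant
Minocycline: 256 μg/mL is ≥ 4 μg/mL — resistant
Gentamicin (20 mm) in 19–20 mm — intermediate
Daptomycin 18 mm: ≤ 18 mm — resistant
Piperacillin-tazobactam (1 μg/mL) ≤ 4 μg/mL ⇒ Susceptible
Clarithromycin (0.06 μg/mL) ≤ 8 μg/mL ⇒ susceptible
Susceptible: 3

3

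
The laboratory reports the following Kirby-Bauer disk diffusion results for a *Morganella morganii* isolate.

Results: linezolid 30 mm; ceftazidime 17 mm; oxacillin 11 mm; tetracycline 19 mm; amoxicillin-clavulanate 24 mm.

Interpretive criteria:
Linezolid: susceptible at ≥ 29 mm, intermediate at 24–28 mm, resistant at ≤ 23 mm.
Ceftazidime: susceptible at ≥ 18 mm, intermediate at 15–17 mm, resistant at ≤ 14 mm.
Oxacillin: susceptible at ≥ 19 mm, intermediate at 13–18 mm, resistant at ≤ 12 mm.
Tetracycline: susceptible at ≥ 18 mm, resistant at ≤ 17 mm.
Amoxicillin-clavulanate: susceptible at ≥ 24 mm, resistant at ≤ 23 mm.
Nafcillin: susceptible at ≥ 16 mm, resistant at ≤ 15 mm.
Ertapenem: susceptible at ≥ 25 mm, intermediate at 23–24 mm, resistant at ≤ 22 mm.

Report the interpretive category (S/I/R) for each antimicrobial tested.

Linezolid 30 mm: ≥ 29 mm → Susceptible
Ceftazidime: 17 mm is in 15–17 mm → intermediate
Oxacillin: 11 mm is ≤ 12 mm ⇒ R
Tetracycline (19 mm) ≥ 18 mm — Susceptible
Amoxicillin-clavulanate: 24 mm is ≥ 24 mm → S

S, I, R, S, S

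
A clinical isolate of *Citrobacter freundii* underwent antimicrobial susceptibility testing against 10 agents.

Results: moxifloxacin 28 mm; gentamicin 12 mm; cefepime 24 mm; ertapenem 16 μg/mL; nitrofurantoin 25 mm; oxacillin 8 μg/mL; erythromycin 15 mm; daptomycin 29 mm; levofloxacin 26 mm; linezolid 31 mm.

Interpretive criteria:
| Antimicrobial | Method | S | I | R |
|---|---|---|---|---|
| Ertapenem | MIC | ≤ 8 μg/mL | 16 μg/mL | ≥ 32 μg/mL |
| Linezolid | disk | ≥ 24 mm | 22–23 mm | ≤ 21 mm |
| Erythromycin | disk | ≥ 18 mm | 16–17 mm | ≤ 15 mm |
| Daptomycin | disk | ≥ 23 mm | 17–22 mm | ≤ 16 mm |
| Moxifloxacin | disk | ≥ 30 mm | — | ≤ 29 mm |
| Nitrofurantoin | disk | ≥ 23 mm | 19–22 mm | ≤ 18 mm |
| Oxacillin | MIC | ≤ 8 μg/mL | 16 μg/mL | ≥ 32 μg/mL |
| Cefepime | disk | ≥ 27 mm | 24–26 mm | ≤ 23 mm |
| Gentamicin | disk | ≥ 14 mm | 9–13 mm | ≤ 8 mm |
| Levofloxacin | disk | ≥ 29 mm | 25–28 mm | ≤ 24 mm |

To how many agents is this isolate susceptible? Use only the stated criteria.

4

Moxifloxacin (28 mm) ≤ 29 mm ⇒ Resistant
Gentamicin 12 mm: in 9–13 mm ⇒ Intermediate
Cefepime 24 mm: in 24–26 mm — intermediate
Ertapenem (16 μg/mL) = 16 μg/mL — intermediate
Nitrofurantoin (25 mm) ≥ 23 mm → S
Oxacillin: 8 μg/mL is ≤ 8 μg/mL — Susceptible
Erythromycin (15 mm) ≤ 15 mm — resistant
Daptomycin: 29 mm is ≥ 23 mm → susceptible
Levofloxacin: 26 mm is in 25–28 mm → intermediate
Linezolid 31 mm: ≥ 24 mm — S
Susceptible: 4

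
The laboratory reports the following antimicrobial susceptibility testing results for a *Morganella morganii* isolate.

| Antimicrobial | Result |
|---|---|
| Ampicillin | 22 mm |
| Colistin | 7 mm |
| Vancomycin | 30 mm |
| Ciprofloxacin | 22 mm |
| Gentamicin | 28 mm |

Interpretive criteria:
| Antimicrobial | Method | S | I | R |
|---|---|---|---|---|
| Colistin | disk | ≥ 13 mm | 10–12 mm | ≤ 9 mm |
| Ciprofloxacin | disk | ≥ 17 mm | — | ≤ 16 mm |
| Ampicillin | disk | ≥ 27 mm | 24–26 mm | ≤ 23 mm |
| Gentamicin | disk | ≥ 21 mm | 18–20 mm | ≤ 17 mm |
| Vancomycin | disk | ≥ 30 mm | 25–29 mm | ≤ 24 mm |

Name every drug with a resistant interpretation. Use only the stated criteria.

ampicillin, colistin

Ampicillin: 22 mm is ≤ 23 mm ⇒ Resistant
Colistin 7 mm: ≤ 9 mm — resistant
Vancomycin (30 mm) ≥ 30 mm → Susceptible
Ciprofloxacin: 22 mm is ≥ 17 mm ⇒ S
Gentamicin: 28 mm is ≥ 21 mm → S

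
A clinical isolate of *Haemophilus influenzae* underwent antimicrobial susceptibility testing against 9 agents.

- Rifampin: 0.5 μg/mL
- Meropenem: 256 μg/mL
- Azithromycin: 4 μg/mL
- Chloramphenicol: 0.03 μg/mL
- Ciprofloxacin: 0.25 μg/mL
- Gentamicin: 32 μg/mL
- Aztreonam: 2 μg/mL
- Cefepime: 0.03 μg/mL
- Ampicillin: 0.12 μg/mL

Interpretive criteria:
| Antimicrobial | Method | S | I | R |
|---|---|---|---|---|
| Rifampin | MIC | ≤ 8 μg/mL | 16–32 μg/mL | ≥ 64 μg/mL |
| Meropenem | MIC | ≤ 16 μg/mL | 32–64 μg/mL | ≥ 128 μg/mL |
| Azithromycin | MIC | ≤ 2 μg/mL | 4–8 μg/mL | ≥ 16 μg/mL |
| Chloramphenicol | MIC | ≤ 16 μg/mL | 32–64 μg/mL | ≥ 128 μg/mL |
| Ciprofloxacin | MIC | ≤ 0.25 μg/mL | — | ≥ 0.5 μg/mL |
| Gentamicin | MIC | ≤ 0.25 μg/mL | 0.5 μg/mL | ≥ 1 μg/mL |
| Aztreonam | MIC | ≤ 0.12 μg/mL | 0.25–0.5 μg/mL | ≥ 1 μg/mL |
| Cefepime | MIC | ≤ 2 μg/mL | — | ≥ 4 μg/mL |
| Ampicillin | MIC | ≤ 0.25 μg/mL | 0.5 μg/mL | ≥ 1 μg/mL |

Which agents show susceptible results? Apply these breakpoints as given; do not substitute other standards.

rifampin, chloramphenicol, ciprofloxacin, cefepime, ampicillin

Rifampin 0.5 μg/mL: ≤ 8 μg/mL ⇒ susceptible
Meropenem (256 μg/mL) ≥ 128 μg/mL — Resistant
Azithromycin: 4 μg/mL is in 4–8 μg/mL — I
Chloramphenicol (0.03 μg/mL) ≤ 16 μg/mL → susceptible
Ciprofloxacin 0.25 μg/mL: ≤ 0.25 μg/mL — susceptible
Gentamicin (32 μg/mL) ≥ 1 μg/mL ⇒ resistant
Aztreonam 2 μg/mL: ≥ 1 μg/mL — R
Cefepime 0.03 μg/mL: ≤ 2 μg/mL — Susceptible
Ampicillin 0.12 μg/mL: ≤ 0.25 μg/mL — Susceptible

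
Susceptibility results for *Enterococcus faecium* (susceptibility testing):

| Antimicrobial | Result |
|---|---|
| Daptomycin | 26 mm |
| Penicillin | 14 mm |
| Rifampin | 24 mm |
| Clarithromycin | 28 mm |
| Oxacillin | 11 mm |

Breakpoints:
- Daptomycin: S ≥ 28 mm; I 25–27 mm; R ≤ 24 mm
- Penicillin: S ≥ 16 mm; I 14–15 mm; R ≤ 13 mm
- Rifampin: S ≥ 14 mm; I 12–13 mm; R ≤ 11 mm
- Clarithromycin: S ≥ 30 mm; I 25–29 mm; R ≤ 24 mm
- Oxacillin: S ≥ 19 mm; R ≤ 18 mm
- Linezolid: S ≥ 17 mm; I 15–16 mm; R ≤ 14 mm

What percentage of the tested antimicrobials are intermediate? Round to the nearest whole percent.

60%

Daptomycin: 26 mm is in 25–27 mm ⇒ I
Penicillin 14 mm: in 14–15 mm → Intermediate
Rifampin (24 mm) ≥ 14 mm ⇒ S
Clarithromycin 28 mm: in 25–29 mm — intermediate
Oxacillin (11 mm) ≤ 18 mm — resistant
Intermediate: 3/5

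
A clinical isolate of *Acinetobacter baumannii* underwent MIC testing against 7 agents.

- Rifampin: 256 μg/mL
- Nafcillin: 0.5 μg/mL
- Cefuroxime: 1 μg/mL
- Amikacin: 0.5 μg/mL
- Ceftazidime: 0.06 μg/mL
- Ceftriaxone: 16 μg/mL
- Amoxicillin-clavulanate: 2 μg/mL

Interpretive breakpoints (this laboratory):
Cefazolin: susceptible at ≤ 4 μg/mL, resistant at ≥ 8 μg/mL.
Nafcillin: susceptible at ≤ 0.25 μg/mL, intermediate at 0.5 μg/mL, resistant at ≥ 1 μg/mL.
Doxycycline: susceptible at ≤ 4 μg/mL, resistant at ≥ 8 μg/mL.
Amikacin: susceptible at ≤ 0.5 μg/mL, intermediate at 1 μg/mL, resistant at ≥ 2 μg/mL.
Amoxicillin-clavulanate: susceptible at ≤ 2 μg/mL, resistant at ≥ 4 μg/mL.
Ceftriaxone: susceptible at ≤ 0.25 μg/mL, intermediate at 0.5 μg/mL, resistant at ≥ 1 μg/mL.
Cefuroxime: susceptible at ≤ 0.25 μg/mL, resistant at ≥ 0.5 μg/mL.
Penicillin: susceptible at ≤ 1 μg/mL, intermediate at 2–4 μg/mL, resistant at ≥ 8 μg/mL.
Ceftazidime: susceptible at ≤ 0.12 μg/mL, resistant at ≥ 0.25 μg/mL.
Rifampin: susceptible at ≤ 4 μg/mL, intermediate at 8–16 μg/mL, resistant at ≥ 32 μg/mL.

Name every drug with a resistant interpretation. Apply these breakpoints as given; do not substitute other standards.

rifampin, cefuroxime, ceftriaxone

Rifampin (256 μg/mL) ≥ 32 μg/mL — R
Nafcillin 0.5 μg/mL: = 0.5 μg/mL — Intermediate
Cefuroxime: 1 μg/mL is ≥ 0.5 μg/mL ⇒ resistant
Amikacin 0.5 μg/mL: ≤ 0.5 μg/mL ⇒ susceptible
Ceftazidime: 0.06 μg/mL is ≤ 0.12 μg/mL → S
Ceftriaxone (16 μg/mL) ≥ 1 μg/mL ⇒ Resistant
Amoxicillin-clavulanate: 2 μg/mL is ≤ 2 μg/mL — susceptible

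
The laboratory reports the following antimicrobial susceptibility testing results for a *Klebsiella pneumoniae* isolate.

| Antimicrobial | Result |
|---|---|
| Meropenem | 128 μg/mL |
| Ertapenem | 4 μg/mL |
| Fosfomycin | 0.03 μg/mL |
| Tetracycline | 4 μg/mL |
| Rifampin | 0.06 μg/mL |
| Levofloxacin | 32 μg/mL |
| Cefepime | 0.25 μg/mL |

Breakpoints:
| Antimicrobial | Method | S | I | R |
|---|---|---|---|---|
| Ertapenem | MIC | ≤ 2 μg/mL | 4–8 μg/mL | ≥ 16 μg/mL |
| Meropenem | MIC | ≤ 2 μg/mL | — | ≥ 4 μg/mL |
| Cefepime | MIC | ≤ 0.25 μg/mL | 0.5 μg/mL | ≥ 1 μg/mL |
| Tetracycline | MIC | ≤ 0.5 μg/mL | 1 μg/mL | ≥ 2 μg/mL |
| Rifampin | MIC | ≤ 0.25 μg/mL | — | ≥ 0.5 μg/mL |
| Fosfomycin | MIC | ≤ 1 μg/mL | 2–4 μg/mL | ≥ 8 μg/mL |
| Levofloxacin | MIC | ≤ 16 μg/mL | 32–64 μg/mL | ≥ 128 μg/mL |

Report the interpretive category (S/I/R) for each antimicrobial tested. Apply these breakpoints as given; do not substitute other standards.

Meropenem 128 μg/mL: ≥ 4 μg/mL ⇒ R
Ertapenem (4 μg/mL) in 4–8 μg/mL — I
Fosfomycin (0.03 μg/mL) ≤ 1 μg/mL ⇒ susceptible
Tetracycline (4 μg/mL) ≥ 2 μg/mL ⇒ R
Rifampin: 0.06 μg/mL is ≤ 0.25 μg/mL ⇒ Susceptible
Levofloxacin: 32 μg/mL is in 32–64 μg/mL → intermediate
Cefepime (0.25 μg/mL) ≤ 0.25 μg/mL ⇒ S

R, I, S, R, S, I, S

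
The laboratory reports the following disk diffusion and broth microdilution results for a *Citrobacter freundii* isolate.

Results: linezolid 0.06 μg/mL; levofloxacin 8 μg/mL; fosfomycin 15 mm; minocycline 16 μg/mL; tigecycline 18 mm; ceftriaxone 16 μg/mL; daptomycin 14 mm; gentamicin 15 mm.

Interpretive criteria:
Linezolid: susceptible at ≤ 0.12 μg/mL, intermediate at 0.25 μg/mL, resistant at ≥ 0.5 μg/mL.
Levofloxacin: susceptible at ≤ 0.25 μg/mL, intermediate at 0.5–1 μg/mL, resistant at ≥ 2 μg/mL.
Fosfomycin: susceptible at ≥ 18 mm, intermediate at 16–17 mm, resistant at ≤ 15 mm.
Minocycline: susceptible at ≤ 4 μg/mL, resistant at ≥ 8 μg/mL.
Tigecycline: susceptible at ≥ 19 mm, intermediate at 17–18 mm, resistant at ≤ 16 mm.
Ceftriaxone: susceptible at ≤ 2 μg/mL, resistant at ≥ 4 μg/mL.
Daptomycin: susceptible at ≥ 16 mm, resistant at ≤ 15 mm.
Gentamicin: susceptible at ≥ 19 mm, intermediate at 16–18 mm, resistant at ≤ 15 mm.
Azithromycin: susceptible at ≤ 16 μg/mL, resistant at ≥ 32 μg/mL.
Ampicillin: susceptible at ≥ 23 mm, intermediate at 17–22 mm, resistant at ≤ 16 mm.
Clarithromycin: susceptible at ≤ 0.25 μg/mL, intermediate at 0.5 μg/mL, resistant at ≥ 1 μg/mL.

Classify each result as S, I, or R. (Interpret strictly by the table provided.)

S, R, R, R, I, R, R, R

Linezolid 0.06 μg/mL: ≤ 0.12 μg/mL → S
Levofloxacin 8 μg/mL: ≥ 2 μg/mL → R
Fosfomycin (15 mm) ≤ 15 mm — R
Minocycline: 16 μg/mL is ≥ 8 μg/mL → Resistant
Tigecycline (18 mm) in 17–18 mm → intermediate
Ceftriaxone 16 μg/mL: ≥ 4 μg/mL ⇒ Resistant
Daptomycin: 14 mm is ≤ 15 mm → resistant
Gentamicin (15 mm) ≤ 15 mm — Resistant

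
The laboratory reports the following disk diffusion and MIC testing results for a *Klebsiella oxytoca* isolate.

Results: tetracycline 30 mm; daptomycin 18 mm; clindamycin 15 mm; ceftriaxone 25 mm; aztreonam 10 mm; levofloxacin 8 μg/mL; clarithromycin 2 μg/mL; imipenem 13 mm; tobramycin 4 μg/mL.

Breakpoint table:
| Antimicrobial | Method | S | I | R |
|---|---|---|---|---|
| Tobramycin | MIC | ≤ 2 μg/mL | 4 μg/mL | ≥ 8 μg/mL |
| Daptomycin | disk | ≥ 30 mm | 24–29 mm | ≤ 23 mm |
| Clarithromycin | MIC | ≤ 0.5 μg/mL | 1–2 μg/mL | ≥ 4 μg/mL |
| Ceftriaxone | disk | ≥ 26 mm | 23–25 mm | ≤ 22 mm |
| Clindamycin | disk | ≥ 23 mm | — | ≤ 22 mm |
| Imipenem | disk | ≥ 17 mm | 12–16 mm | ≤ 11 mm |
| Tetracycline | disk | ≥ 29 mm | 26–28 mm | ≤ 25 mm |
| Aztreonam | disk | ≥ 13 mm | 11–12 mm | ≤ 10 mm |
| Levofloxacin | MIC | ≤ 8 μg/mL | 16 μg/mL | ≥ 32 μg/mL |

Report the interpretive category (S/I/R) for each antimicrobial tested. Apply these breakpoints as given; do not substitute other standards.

Tetracycline 30 mm: ≥ 29 mm → susceptible
Daptomycin 18 mm: ≤ 23 mm → resistant
Clindamycin (15 mm) ≤ 22 mm ⇒ resistant
Ceftriaxone: 25 mm is in 23–25 mm ⇒ intermediate
Aztreonam 10 mm: ≤ 10 mm ⇒ R
Levofloxacin: 8 μg/mL is ≤ 8 μg/mL — susceptible
Clarithromycin: 2 μg/mL is in 1–2 μg/mL → I
Imipenem 13 mm: in 12–16 mm → Intermediate
Tobramycin 4 μg/mL: = 4 μg/mL ⇒ Intermediate

S, R, R, I, R, S, I, I, I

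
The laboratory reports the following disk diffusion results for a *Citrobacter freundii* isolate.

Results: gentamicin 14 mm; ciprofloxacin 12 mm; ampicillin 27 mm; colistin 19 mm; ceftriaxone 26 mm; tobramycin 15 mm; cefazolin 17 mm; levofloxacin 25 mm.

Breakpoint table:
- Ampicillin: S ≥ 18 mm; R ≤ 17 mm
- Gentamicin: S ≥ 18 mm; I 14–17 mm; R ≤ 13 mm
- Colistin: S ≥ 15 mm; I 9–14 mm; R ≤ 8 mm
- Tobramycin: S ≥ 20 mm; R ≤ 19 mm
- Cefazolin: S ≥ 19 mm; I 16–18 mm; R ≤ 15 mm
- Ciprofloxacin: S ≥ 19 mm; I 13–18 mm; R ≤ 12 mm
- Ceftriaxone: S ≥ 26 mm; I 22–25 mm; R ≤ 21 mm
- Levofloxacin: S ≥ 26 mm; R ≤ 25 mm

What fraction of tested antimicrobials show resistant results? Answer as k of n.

Gentamicin 14 mm: in 14–17 mm — Intermediate
Ciprofloxacin: 12 mm is ≤ 12 mm → resistant
Ampicillin (27 mm) ≥ 18 mm — S
Colistin (19 mm) ≥ 15 mm — susceptible
Ceftriaxone: 26 mm is ≥ 26 mm → Susceptible
Tobramycin: 15 mm is ≤ 19 mm ⇒ R
Cefazolin (17 mm) in 16–18 mm — intermediate
Levofloxacin 25 mm: ≤ 25 mm ⇒ resistant
Resistant: 3/8

3 of 8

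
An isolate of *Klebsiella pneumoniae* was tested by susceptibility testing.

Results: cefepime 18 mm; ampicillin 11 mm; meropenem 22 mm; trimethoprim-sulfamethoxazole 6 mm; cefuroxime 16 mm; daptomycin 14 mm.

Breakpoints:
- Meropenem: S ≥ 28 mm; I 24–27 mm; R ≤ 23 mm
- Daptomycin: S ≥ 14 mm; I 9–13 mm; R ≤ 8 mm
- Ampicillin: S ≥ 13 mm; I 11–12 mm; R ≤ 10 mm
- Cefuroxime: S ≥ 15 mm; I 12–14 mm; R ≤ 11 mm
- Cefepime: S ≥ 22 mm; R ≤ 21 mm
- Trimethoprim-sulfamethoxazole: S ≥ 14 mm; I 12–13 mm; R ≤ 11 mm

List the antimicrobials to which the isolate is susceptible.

cefuroxime, daptomycin

Cefepime (18 mm) ≤ 21 mm ⇒ R
Ampicillin (11 mm) in 11–12 mm → I
Meropenem: 22 mm is ≤ 23 mm → resistant
Trimethoprim-sulfamethoxazole: 6 mm is ≤ 11 mm ⇒ resistant
Cefuroxime: 16 mm is ≥ 15 mm → S
Daptomycin: 14 mm is ≥ 14 mm → susceptible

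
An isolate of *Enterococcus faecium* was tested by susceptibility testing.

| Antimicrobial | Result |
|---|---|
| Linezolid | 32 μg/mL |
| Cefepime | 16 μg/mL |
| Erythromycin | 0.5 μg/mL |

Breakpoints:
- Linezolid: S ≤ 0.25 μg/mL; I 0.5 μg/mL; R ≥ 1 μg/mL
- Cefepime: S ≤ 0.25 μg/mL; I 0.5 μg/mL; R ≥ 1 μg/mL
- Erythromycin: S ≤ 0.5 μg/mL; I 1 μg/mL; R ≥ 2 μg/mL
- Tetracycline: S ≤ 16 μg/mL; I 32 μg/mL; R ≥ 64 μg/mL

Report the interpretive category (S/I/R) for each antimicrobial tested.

Linezolid 32 μg/mL: ≥ 1 μg/mL — R
Cefepime 16 μg/mL: ≥ 1 μg/mL — R
Erythromycin 0.5 μg/mL: ≤ 0.5 μg/mL — Susceptible

R, R, S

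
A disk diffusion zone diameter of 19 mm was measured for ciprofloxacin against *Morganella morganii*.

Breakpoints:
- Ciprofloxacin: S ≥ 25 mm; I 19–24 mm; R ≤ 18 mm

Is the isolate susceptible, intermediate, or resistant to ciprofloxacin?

Ciprofloxacin 19 mm: in 19–24 mm ⇒ I

Intermediate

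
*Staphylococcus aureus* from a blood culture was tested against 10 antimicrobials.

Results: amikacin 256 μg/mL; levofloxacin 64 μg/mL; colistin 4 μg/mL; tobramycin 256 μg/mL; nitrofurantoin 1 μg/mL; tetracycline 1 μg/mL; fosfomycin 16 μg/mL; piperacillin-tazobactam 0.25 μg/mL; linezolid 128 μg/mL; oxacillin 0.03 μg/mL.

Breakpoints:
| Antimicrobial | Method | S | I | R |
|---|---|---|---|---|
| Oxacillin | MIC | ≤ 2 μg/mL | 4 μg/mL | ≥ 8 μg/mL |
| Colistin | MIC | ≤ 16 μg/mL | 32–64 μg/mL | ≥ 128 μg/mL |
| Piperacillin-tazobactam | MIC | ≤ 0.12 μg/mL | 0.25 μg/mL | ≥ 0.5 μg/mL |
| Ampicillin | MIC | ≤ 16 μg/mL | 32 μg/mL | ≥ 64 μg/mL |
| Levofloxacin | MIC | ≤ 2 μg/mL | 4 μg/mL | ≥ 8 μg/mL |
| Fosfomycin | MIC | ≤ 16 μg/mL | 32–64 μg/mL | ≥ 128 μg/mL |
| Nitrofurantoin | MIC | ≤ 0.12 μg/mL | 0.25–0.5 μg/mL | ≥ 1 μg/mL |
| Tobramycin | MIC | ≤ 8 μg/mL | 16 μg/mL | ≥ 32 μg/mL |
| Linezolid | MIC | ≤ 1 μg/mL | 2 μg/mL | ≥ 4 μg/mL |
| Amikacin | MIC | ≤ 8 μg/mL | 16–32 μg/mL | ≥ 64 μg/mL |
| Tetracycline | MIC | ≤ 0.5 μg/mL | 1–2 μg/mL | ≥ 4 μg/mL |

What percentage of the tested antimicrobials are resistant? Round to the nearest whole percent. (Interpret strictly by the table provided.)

50%

Amikacin (256 μg/mL) ≥ 64 μg/mL → resistant
Levofloxacin 64 μg/mL: ≥ 8 μg/mL ⇒ resistant
Colistin: 4 μg/mL is ≤ 16 μg/mL ⇒ susceptible
Tobramycin (256 μg/mL) ≥ 32 μg/mL → resistant
Nitrofurantoin (1 μg/mL) ≥ 1 μg/mL — R
Tetracycline (1 μg/mL) in 1–2 μg/mL → Intermediate
Fosfomycin (16 μg/mL) ≤ 16 μg/mL → S
Piperacillin-tazobactam: 0.25 μg/mL is = 0.25 μg/mL → I
Linezolid: 128 μg/mL is ≥ 4 μg/mL — resistant
Oxacillin: 0.03 μg/mL is ≤ 2 μg/mL → Susceptible
Resistant: 5/10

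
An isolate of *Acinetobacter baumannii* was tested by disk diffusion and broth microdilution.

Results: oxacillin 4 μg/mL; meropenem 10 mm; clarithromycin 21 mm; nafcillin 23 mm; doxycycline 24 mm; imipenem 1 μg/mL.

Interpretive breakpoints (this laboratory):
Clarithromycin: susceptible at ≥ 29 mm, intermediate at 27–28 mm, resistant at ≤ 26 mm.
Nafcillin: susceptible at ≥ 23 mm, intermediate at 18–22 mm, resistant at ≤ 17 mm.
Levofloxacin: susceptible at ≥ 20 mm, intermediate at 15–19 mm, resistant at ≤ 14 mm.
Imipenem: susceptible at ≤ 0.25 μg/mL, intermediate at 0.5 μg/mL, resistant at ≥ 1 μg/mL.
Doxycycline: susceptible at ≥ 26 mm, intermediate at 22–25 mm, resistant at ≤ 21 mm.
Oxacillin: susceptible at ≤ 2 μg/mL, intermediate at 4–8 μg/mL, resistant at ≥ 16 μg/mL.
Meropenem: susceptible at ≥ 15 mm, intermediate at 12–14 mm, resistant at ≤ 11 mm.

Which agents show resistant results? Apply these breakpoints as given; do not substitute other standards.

meropenem, clarithromycin, imipenem

Oxacillin 4 μg/mL: in 4–8 μg/mL ⇒ I
Meropenem (10 mm) ≤ 11 mm — resistant
Clarithromycin (21 mm) ≤ 26 mm ⇒ resistant
Nafcillin 23 mm: ≥ 23 mm → susceptible
Doxycycline (24 mm) in 22–25 mm → intermediate
Imipenem (1 μg/mL) ≥ 1 μg/mL → Resistant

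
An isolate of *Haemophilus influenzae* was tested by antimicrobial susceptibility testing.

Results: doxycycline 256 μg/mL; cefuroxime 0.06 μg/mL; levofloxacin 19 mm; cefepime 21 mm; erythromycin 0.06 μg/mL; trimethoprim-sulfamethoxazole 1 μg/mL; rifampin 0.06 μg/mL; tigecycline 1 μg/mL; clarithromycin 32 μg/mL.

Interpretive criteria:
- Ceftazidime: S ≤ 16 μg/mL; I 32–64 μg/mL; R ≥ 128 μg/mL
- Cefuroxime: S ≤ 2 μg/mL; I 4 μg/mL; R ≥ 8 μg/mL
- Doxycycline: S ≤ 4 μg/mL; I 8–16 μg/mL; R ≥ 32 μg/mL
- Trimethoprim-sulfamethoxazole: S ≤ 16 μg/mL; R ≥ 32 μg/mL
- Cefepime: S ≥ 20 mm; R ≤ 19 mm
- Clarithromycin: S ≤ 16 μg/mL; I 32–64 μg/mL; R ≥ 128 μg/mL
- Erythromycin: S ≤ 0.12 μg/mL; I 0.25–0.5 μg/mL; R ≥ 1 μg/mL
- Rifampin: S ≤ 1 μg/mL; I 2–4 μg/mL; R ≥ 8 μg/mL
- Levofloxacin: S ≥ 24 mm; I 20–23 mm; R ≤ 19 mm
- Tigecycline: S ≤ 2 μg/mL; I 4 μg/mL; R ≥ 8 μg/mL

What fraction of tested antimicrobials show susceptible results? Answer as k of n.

Doxycycline (256 μg/mL) ≥ 32 μg/mL — resistant
Cefuroxime 0.06 μg/mL: ≤ 2 μg/mL → Susceptible
Levofloxacin 19 mm: ≤ 19 mm — resistant
Cefepime: 21 mm is ≥ 20 mm ⇒ Susceptible
Erythromycin 0.06 μg/mL: ≤ 0.12 μg/mL — susceptible
Trimethoprim-sulfamethoxazole: 1 μg/mL is ≤ 16 μg/mL → Susceptible
Rifampin 0.06 μg/mL: ≤ 1 μg/mL → S
Tigecycline (1 μg/mL) ≤ 2 μg/mL — susceptible
Clarithromycin (32 μg/mL) in 32–64 μg/mL ⇒ Intermediate
Susceptible: 6/9

6 of 9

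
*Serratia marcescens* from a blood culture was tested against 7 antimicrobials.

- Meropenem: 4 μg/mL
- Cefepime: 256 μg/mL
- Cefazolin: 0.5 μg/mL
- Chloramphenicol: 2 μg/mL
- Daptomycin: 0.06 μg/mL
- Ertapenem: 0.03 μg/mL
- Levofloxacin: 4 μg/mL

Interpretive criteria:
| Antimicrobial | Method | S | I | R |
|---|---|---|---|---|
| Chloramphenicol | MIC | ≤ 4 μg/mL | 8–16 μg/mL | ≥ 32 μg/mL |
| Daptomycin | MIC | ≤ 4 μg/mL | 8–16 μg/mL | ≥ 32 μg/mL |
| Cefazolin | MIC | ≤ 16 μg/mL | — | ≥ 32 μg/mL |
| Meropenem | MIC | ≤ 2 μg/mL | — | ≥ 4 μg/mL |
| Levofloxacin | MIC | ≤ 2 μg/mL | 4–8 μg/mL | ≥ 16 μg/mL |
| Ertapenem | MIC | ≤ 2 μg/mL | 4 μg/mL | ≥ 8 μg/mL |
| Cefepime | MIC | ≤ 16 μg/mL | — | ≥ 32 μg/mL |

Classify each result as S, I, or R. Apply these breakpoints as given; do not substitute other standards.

R, R, S, S, S, S, I

Meropenem 4 μg/mL: ≥ 4 μg/mL ⇒ Resistant
Cefepime 256 μg/mL: ≥ 32 μg/mL ⇒ Resistant
Cefazolin: 0.5 μg/mL is ≤ 16 μg/mL — susceptible
Chloramphenicol: 2 μg/mL is ≤ 4 μg/mL ⇒ S
Daptomycin (0.06 μg/mL) ≤ 4 μg/mL ⇒ Susceptible
Ertapenem: 0.03 μg/mL is ≤ 2 μg/mL ⇒ susceptible
Levofloxacin: 4 μg/mL is in 4–8 μg/mL ⇒ intermediate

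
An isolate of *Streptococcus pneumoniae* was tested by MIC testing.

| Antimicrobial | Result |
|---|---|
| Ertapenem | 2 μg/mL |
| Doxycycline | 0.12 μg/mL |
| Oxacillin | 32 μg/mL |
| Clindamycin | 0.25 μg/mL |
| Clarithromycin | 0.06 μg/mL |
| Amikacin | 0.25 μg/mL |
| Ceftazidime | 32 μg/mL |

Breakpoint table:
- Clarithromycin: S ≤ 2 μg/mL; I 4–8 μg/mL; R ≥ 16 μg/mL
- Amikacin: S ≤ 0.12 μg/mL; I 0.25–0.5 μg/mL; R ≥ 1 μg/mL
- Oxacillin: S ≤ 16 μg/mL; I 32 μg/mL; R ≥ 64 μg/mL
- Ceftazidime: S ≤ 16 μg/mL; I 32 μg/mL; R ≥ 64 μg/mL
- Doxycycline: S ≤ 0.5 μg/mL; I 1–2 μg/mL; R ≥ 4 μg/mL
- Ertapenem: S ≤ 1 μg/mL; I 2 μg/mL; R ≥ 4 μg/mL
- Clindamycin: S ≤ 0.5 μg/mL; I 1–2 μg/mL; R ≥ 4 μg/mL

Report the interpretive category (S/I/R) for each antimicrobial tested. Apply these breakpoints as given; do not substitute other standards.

I, S, I, S, S, I, I

Ertapenem 2 μg/mL: = 2 μg/mL — Intermediate
Doxycycline (0.12 μg/mL) ≤ 0.5 μg/mL ⇒ Susceptible
Oxacillin (32 μg/mL) = 32 μg/mL — intermediate
Clindamycin 0.25 μg/mL: ≤ 0.5 μg/mL ⇒ Susceptible
Clarithromycin 0.06 μg/mL: ≤ 2 μg/mL ⇒ susceptible
Amikacin 0.25 μg/mL: in 0.25–0.5 μg/mL → Intermediate
Ceftazidime: 32 μg/mL is = 32 μg/mL ⇒ I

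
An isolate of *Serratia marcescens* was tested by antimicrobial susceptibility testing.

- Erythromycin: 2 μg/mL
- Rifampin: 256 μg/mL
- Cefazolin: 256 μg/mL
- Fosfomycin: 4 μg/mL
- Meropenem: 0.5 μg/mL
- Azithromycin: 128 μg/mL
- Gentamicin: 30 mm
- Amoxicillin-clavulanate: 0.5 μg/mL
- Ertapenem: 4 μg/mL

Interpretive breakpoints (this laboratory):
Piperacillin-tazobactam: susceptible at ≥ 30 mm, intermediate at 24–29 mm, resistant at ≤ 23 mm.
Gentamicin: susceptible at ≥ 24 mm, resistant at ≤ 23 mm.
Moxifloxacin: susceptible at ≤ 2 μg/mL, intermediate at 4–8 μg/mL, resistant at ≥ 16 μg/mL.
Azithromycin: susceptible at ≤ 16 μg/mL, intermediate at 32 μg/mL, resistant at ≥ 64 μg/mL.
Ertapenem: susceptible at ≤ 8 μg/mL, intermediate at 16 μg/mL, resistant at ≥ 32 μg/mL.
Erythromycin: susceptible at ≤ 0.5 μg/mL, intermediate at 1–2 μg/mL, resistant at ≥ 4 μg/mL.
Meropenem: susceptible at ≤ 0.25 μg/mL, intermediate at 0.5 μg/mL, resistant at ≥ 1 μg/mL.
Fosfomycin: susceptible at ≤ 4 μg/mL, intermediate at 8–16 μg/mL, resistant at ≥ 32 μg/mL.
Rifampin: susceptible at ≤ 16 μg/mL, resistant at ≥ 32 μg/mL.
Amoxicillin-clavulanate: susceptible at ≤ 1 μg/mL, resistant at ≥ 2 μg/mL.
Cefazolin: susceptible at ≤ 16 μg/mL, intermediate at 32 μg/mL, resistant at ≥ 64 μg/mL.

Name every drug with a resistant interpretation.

Erythromycin (2 μg/mL) in 1–2 μg/mL → Intermediate
Rifampin (256 μg/mL) ≥ 32 μg/mL — resistant
Cefazolin: 256 μg/mL is ≥ 64 μg/mL — resistant
Fosfomycin: 4 μg/mL is ≤ 4 μg/mL ⇒ susceptible
Meropenem: 0.5 μg/mL is = 0.5 μg/mL ⇒ intermediate
Azithromycin 128 μg/mL: ≥ 64 μg/mL ⇒ Resistant
Gentamicin 30 mm: ≥ 24 mm → susceptible
Amoxicillin-clavulanate (0.5 μg/mL) ≤ 1 μg/mL — susceptible
Ertapenem 4 μg/mL: ≤ 8 μg/mL ⇒ S

rifampin, cefazolin, azithromycin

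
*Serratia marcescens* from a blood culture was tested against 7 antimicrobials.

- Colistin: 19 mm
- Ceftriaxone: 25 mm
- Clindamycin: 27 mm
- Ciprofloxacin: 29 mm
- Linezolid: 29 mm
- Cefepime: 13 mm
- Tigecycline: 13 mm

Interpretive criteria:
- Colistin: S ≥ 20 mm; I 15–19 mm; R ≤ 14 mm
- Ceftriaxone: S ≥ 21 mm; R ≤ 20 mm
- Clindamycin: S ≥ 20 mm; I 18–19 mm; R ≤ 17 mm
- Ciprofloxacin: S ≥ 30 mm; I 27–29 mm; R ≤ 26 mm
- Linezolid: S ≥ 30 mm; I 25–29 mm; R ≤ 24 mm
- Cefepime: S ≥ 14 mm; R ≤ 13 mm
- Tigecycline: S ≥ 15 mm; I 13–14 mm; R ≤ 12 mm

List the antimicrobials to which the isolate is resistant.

cefepime

Colistin (19 mm) in 15–19 mm ⇒ I
Ceftriaxone: 25 mm is ≥ 21 mm → susceptible
Clindamycin 27 mm: ≥ 20 mm → susceptible
Ciprofloxacin: 29 mm is in 27–29 mm — I
Linezolid (29 mm) in 25–29 mm ⇒ intermediate
Cefepime: 13 mm is ≤ 13 mm ⇒ R
Tigecycline (13 mm) in 13–14 mm ⇒ intermediate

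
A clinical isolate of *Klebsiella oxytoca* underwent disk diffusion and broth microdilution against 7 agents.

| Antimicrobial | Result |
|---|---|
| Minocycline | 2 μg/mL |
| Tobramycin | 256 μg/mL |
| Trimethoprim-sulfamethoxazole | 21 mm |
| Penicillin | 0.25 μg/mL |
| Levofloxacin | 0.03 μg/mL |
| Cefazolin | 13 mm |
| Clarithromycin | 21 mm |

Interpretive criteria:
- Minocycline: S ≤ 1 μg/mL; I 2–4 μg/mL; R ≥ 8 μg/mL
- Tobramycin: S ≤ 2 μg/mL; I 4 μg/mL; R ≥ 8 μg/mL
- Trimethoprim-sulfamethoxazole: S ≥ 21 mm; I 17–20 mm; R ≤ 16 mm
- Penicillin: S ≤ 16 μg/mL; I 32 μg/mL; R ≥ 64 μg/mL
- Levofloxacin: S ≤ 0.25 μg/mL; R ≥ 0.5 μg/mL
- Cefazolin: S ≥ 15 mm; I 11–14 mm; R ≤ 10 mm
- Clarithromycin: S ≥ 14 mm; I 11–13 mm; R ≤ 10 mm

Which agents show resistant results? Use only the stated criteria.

tobramycin

Minocycline 2 μg/mL: in 2–4 μg/mL — Intermediate
Tobramycin (256 μg/mL) ≥ 8 μg/mL → Resistant
Trimethoprim-sulfamethoxazole (21 mm) ≥ 21 mm → S
Penicillin: 0.25 μg/mL is ≤ 16 μg/mL — S
Levofloxacin: 0.03 μg/mL is ≤ 0.25 μg/mL ⇒ Susceptible
Cefazolin: 13 mm is in 11–14 mm — Intermediate
Clarithromycin (21 mm) ≥ 14 mm → S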